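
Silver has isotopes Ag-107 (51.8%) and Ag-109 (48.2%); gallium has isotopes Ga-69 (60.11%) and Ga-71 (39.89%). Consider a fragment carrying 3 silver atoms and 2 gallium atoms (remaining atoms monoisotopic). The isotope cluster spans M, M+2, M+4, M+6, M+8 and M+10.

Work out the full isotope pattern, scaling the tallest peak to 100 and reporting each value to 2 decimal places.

14.83 : 61.08 : 100.00 : 81.31 : 32.82 : 5.26

Silver pattern (n=3): 0.13899183 : 0.3879965 : 0.3610315 : 0.11198017
Gallium pattern (n=2): 0.36132121 : 0.47955758 : 0.15912121
Convolve the two distributions (both contribute in 2-u steps):
  M: 0.13899183×0.36132121 = 0.050221
  M+2: 0.13899183×0.47955758 + 0.3879965×0.36132121 = 0.206846
  M+4: 0.13899183×0.15912121 + 0.3879965×0.47955758 + 0.3610315×0.36132121 = 0.338632
  M+6: 0.3879965×0.15912121 + 0.3610315×0.47955758 + 0.11198017×0.36132121 = 0.275335
  M+8: 0.3610315×0.15912121 + 0.11198017×0.47955758 = 0.111149
  M+10: 0.11198017×0.15912121 = 0.017818
Scale to base peak (0.338632) = 100: 14.83 : 61.08 : 100.00 : 81.31 : 32.82 : 5.26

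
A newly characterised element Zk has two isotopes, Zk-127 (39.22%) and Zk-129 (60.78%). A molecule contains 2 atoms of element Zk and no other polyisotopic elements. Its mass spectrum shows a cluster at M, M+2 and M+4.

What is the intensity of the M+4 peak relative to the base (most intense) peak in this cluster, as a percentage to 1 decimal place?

Binomial terms of (0.3922 + 0.6078)^2: M 0.1538, M+2 0.4768, M+4 0.3694 → M+2 is the base peak.
P(M+2) = C(2,1) × 0.3922^1 × 0.6078^1 = 2 × 0.3922 × 0.6078 = 0.476758 (base)
P(M+4) = C(2,2) × 0.3922^0 × 0.6078^2 = 1 × 1.0000 × 0.36942084 = 0.369421
Relative intensity = 0.369421 / 0.476758 × 100 = 77.5

77.5%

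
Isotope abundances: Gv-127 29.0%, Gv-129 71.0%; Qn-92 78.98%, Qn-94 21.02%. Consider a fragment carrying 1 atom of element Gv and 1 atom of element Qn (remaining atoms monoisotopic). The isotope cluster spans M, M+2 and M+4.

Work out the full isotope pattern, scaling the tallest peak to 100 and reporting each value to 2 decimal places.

Element Gv pattern (n=1): 0.2900 : 0.7100
Element Qn pattern (n=1): 0.7898 : 0.2102
Convolve the two distributions (both contribute in 2-u steps):
  M: 0.2900×0.7898 = 0.229042
  M+2: 0.2900×0.2102 + 0.7100×0.7898 = 0.621716
  M+4: 0.7100×0.2102 = 0.149242
Scale to base peak (0.621716) = 100: 36.84 : 100.00 : 24.00

36.84 : 100.00 : 24.00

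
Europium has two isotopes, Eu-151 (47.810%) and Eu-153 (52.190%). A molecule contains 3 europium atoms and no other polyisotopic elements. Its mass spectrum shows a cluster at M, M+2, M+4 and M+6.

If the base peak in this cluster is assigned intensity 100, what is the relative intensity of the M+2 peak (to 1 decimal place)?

(0.47810 + 0.52190)^3 gives M 0.1093, M+2 0.3579, M+4 0.3907, M+6 0.1422; the largest is M+4.
P(M+4) = C(3,2) × 0.47810^1 × 0.52190^2 = 3 × 0.4781 × 0.27237961 = 0.390674 (base)
P(M+2) = C(3,1) × 0.47810^2 × 0.52190^1 = 3 × 0.22857961 × 0.5219 = 0.357887
Relative intensity = 0.357887 / 0.390674 × 100 = 91.6

91.6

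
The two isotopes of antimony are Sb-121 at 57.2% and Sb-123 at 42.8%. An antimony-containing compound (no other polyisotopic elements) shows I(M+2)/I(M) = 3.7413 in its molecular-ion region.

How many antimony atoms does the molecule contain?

The M+2/M ratio from n Sb atoms is n · q/p = n · 0.428/0.572.
n = 3.7413 × 0.572/0.428 = 5.00 ≈ 5

5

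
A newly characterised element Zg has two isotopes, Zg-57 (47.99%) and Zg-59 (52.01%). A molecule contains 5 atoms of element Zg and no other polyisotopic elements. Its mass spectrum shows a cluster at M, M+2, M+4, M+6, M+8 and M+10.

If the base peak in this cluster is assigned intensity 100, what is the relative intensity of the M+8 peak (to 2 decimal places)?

54.19

(0.4799 + 0.5201)^5 gives M 0.0255, M+2 0.1379, M+4 0.2990, M+6 0.3240, M+8 0.1756, M+10 0.0381; the largest is M+6.
P(M+6) = C(5,3) × 0.4799^2 × 0.5201^3 = 10 × 0.23030401 × 0.14068914 = 0.324013 (base)
P(M+8) = C(5,4) × 0.4799^1 × 0.5201^4 = 5 × 0.4799 × 0.07317242 = 0.175577
Relative intensity = 0.175577 / 0.324013 × 100 = 54.19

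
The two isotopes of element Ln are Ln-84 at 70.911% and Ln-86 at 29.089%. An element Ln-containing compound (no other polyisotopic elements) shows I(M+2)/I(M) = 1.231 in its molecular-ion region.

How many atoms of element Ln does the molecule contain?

For n independent Ln atoms, I(M+2)/I(M) = n · (abundance Ln-86) / (abundance Ln-84) = n · 0.29089/0.70911.
n = 1.231 × 0.70911/0.29089 = 3.00 ≈ 3

3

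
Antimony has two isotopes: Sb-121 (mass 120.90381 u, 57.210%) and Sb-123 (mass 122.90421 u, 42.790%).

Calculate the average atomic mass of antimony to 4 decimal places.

121.7598 u

Weight each isotope mass by its fractional abundance: 0.57210 × 120.90381 + 0.42790 × 122.90421
= 69.169070 + 52.590711 = 121.759781 u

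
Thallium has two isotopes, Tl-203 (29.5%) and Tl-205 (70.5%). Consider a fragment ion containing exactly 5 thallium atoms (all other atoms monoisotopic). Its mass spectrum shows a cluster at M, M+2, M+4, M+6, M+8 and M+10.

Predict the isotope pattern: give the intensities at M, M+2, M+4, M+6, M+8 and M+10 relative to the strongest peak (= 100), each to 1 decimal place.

Expanding (0.295 + 0.705)^5:
P(M) = 0.295^5 = 0.002234
P(M+2) = 5 × 0.295^4 × 0.705^1 = 0.026696
P(M+4) = 10 × 0.295^3 × 0.705^2 = 0.127598
P(M+6) = 10 × 0.295^2 × 0.705^3 = 0.304938
P(M+8) = 5 × 0.295^1 × 0.705^4 = 0.364375
P(M+10) = 0.705^5 = 0.174159
The M+8 peak is largest (0.364375); scaling to 100 gives 0.6 : 7.3 : 35.0 : 83.7 : 100.0 : 47.8.

0.6 : 7.3 : 35.0 : 83.7 : 100.0 : 47.8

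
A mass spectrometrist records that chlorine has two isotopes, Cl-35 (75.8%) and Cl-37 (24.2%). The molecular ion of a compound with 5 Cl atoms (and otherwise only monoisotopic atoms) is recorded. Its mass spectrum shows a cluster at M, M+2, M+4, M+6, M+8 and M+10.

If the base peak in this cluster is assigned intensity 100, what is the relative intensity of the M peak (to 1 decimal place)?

Binomial terms of (0.758 + 0.242)^5: M 0.2502, M+2 0.3994, M+4 0.2551, M+6 0.0814, M+8 0.0130, M+10 0.0008 → M+2 is the base peak.
P(M+2) = C(5,1) × 0.758^4 × 0.242^1 = 5 × 0.33012379 × 0.2420 = 0.399450 (base)
P(M) = C(5,0) × 0.758^5 × 0.242^0 = 1 × 0.25023383 × 1.0000 = 0.250234
Relative intensity = 0.250234 / 0.399450 × 100 = 62.6

62.6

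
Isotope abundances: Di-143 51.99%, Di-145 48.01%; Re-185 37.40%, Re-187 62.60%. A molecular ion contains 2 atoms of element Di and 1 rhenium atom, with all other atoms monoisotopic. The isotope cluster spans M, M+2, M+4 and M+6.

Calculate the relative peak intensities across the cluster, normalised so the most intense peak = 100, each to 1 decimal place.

25.4 : 89.3 : 100.0 : 36.2

Element Di pattern (n=2): 0.27029601 : 0.49920798 : 0.23049601
Rhenium pattern (n=1): 0.3740 : 0.6260
Convolve the two distributions (both contribute in 2-u steps):
  M: 0.27029601×0.3740 = 0.101091
  M+2: 0.27029601×0.6260 + 0.49920798×0.3740 = 0.355909
  M+4: 0.49920798×0.6260 + 0.23049601×0.3740 = 0.398710
  M+6: 0.23049601×0.6260 = 0.144291
Scale to base peak (0.398710) = 100: 25.4 : 89.3 : 100.0 : 36.2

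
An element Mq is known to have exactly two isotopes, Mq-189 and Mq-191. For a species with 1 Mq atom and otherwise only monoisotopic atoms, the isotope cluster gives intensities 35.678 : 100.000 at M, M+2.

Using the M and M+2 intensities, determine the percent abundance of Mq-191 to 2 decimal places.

73.70%

If p is the fraction of Mq that is Mq-189, then I(M+2)/I(M) = [C(1,1)·p^0·(1−p)] / p^1 = 1·(1−p)/p = 100.000/35.678 = 2.8028
(1−p)/p = 2.8028/1 = 2.8028  ⇒  p = 1/(1 + 2.8028) = 0.2630
Mq-189: 26.30%, Mq-191: 73.70%.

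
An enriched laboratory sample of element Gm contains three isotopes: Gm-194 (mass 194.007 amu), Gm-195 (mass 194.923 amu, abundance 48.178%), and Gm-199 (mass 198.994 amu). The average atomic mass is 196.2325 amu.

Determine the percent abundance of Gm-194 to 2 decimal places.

Let x and y be the fractions of Gm-194 and Gm-199. Then x + y = 1 − 0.48178 = 0.51822 and 194.007x + 198.994y = 196.2325 − 0.48178×194.923 = 102.32249706.
Substituting: 194.007x + 198.994(0.51822 − x) = 102.32249706
(194.007 − 198.994)x = -0.80017362  ⇒  x = 0.16045, y = 0.35777
Gm-194: 16.05%, Gm-199: 35.78%.

16.05%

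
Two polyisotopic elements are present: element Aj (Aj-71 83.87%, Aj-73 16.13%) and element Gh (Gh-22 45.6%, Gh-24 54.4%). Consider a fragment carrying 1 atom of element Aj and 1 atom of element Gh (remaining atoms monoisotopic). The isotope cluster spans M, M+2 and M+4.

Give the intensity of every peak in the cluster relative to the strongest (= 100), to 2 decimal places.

Element Aj pattern (n=1): 0.8387 : 0.1613
Element Gh pattern (n=1): 0.4560 : 0.5440
Convolve the two distributions (both contribute in 2-u steps):
  M: 0.8387×0.4560 = 0.382447
  M+2: 0.8387×0.5440 + 0.1613×0.4560 = 0.529806
  M+4: 0.1613×0.5440 = 0.087747
Scale to base peak (0.529806) = 100: 72.19 : 100.00 : 16.56

72.19 : 100.00 : 16.56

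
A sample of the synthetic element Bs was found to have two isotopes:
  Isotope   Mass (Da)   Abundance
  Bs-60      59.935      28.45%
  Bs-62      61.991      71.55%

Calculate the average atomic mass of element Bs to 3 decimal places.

61.406 Da

Ar = Σ fᵢ·mᵢ = 0.2845 × 59.935 + 0.7155 × 61.991
= 17.0515 + 44.3546 = 61.4061 Da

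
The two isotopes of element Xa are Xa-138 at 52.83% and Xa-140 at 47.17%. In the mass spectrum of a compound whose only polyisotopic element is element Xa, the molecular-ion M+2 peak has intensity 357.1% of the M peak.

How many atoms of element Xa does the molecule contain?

4

With n Xa atoms, P(M+2)/P(M) = C(n,1)·p^(n−1)q / p^n = n·q/p = n · 0.4717/0.5283.
n = 3.571 × 0.5283/0.4717 = 4.00 ≈ 4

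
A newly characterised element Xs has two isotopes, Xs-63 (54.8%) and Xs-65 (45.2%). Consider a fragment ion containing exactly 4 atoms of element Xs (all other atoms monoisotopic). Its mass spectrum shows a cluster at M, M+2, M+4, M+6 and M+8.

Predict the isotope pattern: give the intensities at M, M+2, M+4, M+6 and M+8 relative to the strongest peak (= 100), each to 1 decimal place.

24.5 : 80.8 : 100.0 : 55.0 : 11.3

Expanding (0.548 + 0.452)^4:
P(M) = 0.548^4 = 0.090182
P(M+2) = 4 × 0.548^3 × 0.452^1 = 0.297536
P(M+4) = 6 × 0.548^2 × 0.452^2 = 0.368120
P(M+6) = 4 × 0.548^1 × 0.452^3 = 0.202421
P(M+8) = 0.452^4 = 0.041740
The M+4 peak is largest (0.368120); scaling to 100 gives 24.5 : 80.8 : 100.0 : 55.0 : 11.3.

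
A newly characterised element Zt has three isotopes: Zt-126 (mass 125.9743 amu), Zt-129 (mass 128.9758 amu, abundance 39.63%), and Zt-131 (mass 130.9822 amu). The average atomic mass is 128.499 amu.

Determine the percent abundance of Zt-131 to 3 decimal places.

Let x and y be the fractions of Zt-126 and Zt-131. Then x + y = 1 − 0.3963 = 0.6037 and 125.9743x + 130.9822y = 128.499 − 0.3963×128.9758 = 77.38589046.
Substituting: 125.9743x + 130.9822(0.6037 − x) = 77.38589046
(125.9743 − 130.9822)x = -1.68806368  ⇒  x = 0.33708, y = 0.26662
Zt-126: 33.708%, Zt-131: 26.662%.

26.662%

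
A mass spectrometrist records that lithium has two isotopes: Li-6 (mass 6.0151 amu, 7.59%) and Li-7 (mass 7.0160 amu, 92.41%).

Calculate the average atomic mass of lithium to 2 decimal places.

6.94 amu

Average mass = Σ (abundance × isotope mass) = 0.0759 × 6.0151 + 0.9241 × 7.0160
= 0.45655 + 6.48349 = 6.94004 amu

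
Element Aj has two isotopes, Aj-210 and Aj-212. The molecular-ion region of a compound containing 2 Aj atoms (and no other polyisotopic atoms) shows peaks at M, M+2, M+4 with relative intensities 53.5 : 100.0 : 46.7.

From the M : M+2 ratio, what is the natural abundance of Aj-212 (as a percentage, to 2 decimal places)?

48.31%

Let p = fractional abundance of Aj-210. I(M+2)/I(M) = [C(2,1)·p^1·(1−p)] / p^2 = 2·(1−p)/p = 100.0/53.5 = 1.8692
(1−p)/p = 1.8692/2 = 0.9346  ⇒  p = 1/(1 + 0.9346) = 0.5169
Aj-210: 51.69%, Aj-212: 48.31%.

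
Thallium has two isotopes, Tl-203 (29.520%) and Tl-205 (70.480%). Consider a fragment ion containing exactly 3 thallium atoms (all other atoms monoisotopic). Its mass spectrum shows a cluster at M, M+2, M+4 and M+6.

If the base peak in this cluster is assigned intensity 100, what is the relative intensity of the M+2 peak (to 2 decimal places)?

(0.29520 + 0.70480)^3 gives M 0.0257, M+2 0.1843, M+4 0.4399, M+6 0.3501; the largest is M+4.
P(M+4) = C(3,2) × 0.29520^1 × 0.70480^2 = 3 × 0.2952 × 0.49674304 = 0.439916 (base)
P(M+2) = C(3,1) × 0.29520^2 × 0.70480^1 = 3 × 0.08714304 × 0.7048 = 0.184255
Relative intensity = 0.184255 / 0.439916 × 100 = 41.88

41.88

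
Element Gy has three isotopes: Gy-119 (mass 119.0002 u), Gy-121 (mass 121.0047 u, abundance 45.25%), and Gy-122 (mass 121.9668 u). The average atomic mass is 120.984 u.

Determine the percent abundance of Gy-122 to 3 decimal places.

Let x and y be the fractions of Gy-119 and Gy-122. Then x + y = 1 − 0.4525 = 0.5475 and 119.0002x + 121.9668y = 120.984 − 0.4525×121.0047 = 66.22937325.
Substituting: 119.0002x + 121.9668(0.5475 − x) = 66.22937325
(119.0002 − 121.9668)x = -0.54744975  ⇒  x = 0.18454, y = 0.36296
Gy-119: 18.454%, Gy-122: 36.296%.

36.296%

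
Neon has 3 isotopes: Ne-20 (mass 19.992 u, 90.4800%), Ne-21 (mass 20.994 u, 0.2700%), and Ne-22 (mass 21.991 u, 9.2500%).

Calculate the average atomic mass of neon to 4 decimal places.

Weight each isotope mass by its fractional abundance: 0.904800 × 19.992 + 0.002700 × 20.994 + 0.092500 × 21.991
= 18.08876 + 0.05668 + 2.03417 = 20.17961 u

20.1796 u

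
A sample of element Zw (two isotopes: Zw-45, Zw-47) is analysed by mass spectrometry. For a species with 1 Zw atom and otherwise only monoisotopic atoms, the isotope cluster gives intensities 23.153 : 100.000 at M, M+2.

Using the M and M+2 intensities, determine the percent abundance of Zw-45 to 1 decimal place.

18.8%

If p is the fraction of Zw that is Zw-45, then I(M+2)/I(M) = [C(1,1)·p^0·(1−p)] / p^1 = 1·(1−p)/p = 100.000/23.153 = 4.3191
(1−p)/p = 4.3191/1 = 4.3191  ⇒  p = 1/(1 + 4.3191) = 0.1880
Zw-45: 18.8%, Zw-47: 81.2%.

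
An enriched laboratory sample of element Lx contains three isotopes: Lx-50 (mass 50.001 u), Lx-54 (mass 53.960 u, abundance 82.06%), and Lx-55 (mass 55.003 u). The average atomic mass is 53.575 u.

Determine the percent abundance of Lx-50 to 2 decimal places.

Let x and y be the fractions of Lx-50 and Lx-55. Then x + y = 1 − 0.8206 = 0.1794 and 50.001x + 55.003y = 53.575 − 0.8206×53.960 = 9.295424.
Substituting: 50.001x + 55.003(0.1794 − x) = 9.295424
(50.001 − 55.003)x = -0.5721142  ⇒  x = 0.11438, y = 0.06502
Lx-50: 11.44%, Lx-55: 6.50%.

11.44%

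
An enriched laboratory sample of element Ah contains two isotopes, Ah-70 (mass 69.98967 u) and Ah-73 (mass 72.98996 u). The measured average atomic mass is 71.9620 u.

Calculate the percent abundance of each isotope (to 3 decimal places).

Ah-70: 34.262%, Ah-73: 65.738%

With x = fraction of Ah-70 (so Ah-73 is 1 − x):
69.98967·x + 72.98996·(1 − x) = 71.9620
(69.98967 − 72.98996)·x = 71.9620 − 72.98996
x = -1.02796 / -3.00029 = 0.34262 → 34.262% Ah-70, 65.738% Ah-73.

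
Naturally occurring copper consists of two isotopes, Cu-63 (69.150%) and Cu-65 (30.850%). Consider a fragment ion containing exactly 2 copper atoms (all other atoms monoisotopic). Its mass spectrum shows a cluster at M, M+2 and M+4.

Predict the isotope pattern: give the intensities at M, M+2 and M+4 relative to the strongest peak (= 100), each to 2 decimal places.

100.00 : 89.23 : 19.90

Each Cu atom is independently Cu-63 (p = 0.69150) or Cu-65 (q = 0.30850); the cluster is the binomial expansion (p + q)^2.
P(M) = 0.69150^2 = 0.478172
P(M+2) = 2 × 0.69150^1 × 0.30850^1 = 0.426656
P(M+4) = 0.30850^2 = 0.095172
The M peak is largest (0.478172); scaling to 100 gives 100.00 : 89.23 : 19.90.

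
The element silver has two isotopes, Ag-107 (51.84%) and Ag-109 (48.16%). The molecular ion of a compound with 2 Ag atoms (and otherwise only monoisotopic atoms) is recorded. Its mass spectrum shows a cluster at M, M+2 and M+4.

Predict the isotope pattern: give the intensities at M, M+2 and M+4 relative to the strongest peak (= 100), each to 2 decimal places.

Each Ag atom is independently Ag-107 (p = 0.5184) or Ag-109 (q = 0.4816); the cluster is the binomial expansion (p + q)^2.
P(M) = 0.5184^2 = 0.268739
P(M+2) = 2 × 0.5184^1 × 0.4816^1 = 0.499323
P(M+4) = 0.4816^2 = 0.231939
The M+2 peak is largest (0.499323); scaling to 100 gives 53.82 : 100.00 : 46.45.

53.82 : 100.00 : 46.45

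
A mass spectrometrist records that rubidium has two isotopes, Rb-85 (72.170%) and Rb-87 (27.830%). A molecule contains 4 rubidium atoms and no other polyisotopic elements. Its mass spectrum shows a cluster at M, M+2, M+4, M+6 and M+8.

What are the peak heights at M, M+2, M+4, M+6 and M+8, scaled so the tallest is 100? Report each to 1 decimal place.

The 4 Rb atoms are independent, so intensities follow the terms of (0.72170 + 0.27830)^4.
P(M) = 0.72170^4 = 0.271286
P(M+2) = 4 × 0.72170^3 × 0.27830^1 = 0.418450
P(M+4) = 6 × 0.72170^2 × 0.27830^2 = 0.242042
P(M+6) = 4 × 0.72170^1 × 0.27830^3 = 0.062224
P(M+8) = 0.27830^4 = 0.005999
The M+2 peak is largest (0.418450); scaling to 100 gives 64.8 : 100.0 : 57.8 : 14.9 : 1.4.

64.8 : 100.0 : 57.8 : 14.9 : 1.4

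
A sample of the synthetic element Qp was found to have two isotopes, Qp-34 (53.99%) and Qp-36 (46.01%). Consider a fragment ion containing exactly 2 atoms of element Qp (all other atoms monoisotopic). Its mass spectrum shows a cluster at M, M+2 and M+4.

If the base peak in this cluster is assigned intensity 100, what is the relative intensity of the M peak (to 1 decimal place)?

Term probabilities: M 0.2915, M+2 0.4968, M+4 0.2117. Base peak = M+2.
P(M+2) = C(2,1) × 0.5399^1 × 0.4601^1 = 2 × 0.5399 × 0.4601 = 0.496816 (base)
P(M) = C(2,0) × 0.5399^2 × 0.4601^0 = 1 × 0.29149201 × 1.0000 = 0.291492
Relative intensity = 0.291492 / 0.496816 × 100 = 58.7

58.7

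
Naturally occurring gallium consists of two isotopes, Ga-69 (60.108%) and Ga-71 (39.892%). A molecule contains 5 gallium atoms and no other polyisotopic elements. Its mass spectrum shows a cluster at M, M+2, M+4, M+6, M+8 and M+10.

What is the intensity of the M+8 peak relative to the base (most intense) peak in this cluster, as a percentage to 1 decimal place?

Binomial terms of (0.60108 + 0.39892)^5: M 0.0785, M+2 0.2604, M+4 0.3456, M+6 0.2294, M+8 0.0761, M+10 0.0101 → M+4 is the base peak.
P(M+4) = C(5,2) × 0.60108^3 × 0.39892^2 = 10 × 0.2171685 × 0.15913717 = 0.345596 (base)
P(M+8) = C(5,4) × 0.60108^1 × 0.39892^4 = 5 × 0.60108 × 0.02532464 = 0.076111
Relative intensity = 0.076111 / 0.345596 × 100 = 22.0

22.0%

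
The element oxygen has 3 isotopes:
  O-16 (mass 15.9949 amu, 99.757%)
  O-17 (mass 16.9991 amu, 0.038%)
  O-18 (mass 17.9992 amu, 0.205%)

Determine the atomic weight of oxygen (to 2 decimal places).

Weight each isotope mass by its fractional abundance: 0.99757 × 15.9949 + 0.00038 × 16.9991 + 0.00205 × 17.9992
= 15.95603 + 0.00646 + 0.03690 = 15.99939 amu

16.00 amu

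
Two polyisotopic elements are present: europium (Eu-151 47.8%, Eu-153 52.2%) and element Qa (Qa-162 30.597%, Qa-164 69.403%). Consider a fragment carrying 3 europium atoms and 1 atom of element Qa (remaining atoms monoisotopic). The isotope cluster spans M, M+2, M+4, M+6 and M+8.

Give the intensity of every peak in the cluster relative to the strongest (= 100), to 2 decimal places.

Europium pattern (n=3): 0.10921535 : 0.35780594 : 0.39074206 : 0.14223665
Element Qa pattern (n=1): 0.30597 : 0.69403
Convolve the two distributions (both contribute in 2-u steps):
  M: 0.10921535×0.30597 = 0.033417
  M+2: 0.10921535×0.69403 + 0.35780594×0.30597 = 0.185277
  M+4: 0.35780594×0.69403 + 0.39074206×0.30597 = 0.367883
  M+6: 0.39074206×0.69403 + 0.14223665×0.30597 = 0.314707
  M+8: 0.14223665×0.69403 = 0.098717
Scale to base peak (0.367883) = 100: 9.08 : 50.36 : 100.00 : 85.55 : 26.83

9.08 : 50.36 : 100.00 : 85.55 : 26.83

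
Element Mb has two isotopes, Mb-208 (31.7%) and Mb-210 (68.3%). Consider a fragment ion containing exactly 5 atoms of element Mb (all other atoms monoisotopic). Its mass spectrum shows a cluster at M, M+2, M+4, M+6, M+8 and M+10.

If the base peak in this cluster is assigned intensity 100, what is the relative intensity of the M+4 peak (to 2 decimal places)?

Binomial terms of (0.317 + 0.683)^5: M 0.0032, M+2 0.0345, M+4 0.1486, M+6 0.3202, M+8 0.3449, M+10 0.1486 → M+8 is the base peak.
P(M+8) = C(5,4) × 0.317^1 × 0.683^4 = 5 × 0.3170 × 0.21761199 = 0.344915 (base)
P(M+4) = C(5,2) × 0.317^3 × 0.683^2 = 10 × 0.03185501 × 0.466489 = 0.148600
Relative intensity = 0.148600 / 0.344915 × 100 = 43.08

43.08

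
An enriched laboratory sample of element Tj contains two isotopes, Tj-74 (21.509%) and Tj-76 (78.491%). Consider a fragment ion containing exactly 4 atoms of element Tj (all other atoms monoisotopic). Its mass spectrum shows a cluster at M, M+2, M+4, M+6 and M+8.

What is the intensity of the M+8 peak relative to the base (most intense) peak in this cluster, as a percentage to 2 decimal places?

91.23%

Term probabilities: M 0.0021, M+2 0.0312, M+4 0.1710, M+6 0.4160, M+8 0.3796. Base peak = M+6.
P(M+6) = C(4,3) × 0.21509^1 × 0.78491^3 = 4 × 0.21509 × 0.48357026 = 0.416045 (base)
P(M+8) = C(4,4) × 0.21509^0 × 0.78491^4 = 1 × 1.0000 × 0.37955914 = 0.379559
Relative intensity = 0.379559 / 0.416045 × 100 = 91.23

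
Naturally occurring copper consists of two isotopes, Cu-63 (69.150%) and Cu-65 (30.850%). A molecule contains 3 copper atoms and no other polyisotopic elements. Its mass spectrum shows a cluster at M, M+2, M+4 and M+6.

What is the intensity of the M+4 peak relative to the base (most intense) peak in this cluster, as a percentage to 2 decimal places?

(0.69150 + 0.30850)^3 gives M 0.3307, M+2 0.4425, M+4 0.1974, M+6 0.0294; the largest is M+2.
P(M+2) = C(3,1) × 0.69150^2 × 0.30850^1 = 3 × 0.47817225 × 0.3085 = 0.442548 (base)
P(M+4) = C(3,2) × 0.69150^1 × 0.30850^2 = 3 × 0.6915 × 0.09517225 = 0.197435
Relative intensity = 0.197435 / 0.442548 × 100 = 44.61

44.61%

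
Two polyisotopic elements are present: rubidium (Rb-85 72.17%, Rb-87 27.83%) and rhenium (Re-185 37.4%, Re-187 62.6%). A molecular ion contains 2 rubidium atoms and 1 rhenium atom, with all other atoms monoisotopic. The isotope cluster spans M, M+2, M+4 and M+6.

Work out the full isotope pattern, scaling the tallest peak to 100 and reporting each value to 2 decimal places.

Rubidium pattern (n=2): 0.52085089 : 0.40169822 : 0.07745089
Rhenium pattern (n=1): 0.3740 : 0.6260
Convolve the two distributions (both contribute in 2-u steps):
  M: 0.52085089×0.3740 = 0.194798
  M+2: 0.52085089×0.6260 + 0.40169822×0.3740 = 0.476288
  M+4: 0.40169822×0.6260 + 0.07745089×0.3740 = 0.280430
  M+6: 0.07745089×0.6260 = 0.048484
Scale to base peak (0.476288) = 100: 40.90 : 100.00 : 58.88 : 10.18

40.90 : 100.00 : 58.88 : 10.18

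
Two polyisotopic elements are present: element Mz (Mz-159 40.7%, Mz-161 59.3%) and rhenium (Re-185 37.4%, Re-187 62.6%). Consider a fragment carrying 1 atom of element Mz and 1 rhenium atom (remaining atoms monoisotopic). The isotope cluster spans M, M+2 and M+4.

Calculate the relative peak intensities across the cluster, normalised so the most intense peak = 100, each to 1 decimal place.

Element Mz pattern (n=1): 0.4070 : 0.5930
Rhenium pattern (n=1): 0.3740 : 0.6260
Convolve the two distributions (both contribute in 2-u steps):
  M: 0.4070×0.3740 = 0.152218
  M+2: 0.4070×0.6260 + 0.5930×0.3740 = 0.476564
  M+4: 0.5930×0.6260 = 0.371218
Scale to base peak (0.476564) = 100: 31.9 : 100.0 : 77.9

31.9 : 100.0 : 77.9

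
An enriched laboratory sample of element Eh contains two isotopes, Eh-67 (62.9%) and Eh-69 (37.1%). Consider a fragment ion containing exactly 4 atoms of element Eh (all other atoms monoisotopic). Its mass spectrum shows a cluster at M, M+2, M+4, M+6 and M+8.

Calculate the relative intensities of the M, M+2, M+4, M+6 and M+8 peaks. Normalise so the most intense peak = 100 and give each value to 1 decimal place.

Each Eh atom is independently Eh-67 (p = 0.629) or Eh-69 (q = 0.371); the cluster is the binomial expansion (p + q)^4.
P(M) = 0.629^4 = 0.156532
P(M+2) = 4 × 0.629^3 × 0.371^1 = 0.369306
P(M+4) = 6 × 0.629^2 × 0.371^2 = 0.326739
P(M+6) = 4 × 0.629^1 × 0.371^3 = 0.128479
P(M+8) = 0.371^4 = 0.018945
The M+2 peak is largest (0.369306); scaling to 100 gives 42.4 : 100.0 : 88.5 : 34.8 : 5.1.

42.4 : 100.0 : 88.5 : 34.8 : 5.1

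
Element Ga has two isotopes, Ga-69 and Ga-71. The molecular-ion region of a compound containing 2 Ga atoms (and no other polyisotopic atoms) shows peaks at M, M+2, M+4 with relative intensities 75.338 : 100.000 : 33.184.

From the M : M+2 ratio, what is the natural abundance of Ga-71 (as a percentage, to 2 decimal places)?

Write p for the Ga-69 fraction. I(M+2)/I(M) = [C(2,1)·p^1·(1−p)] / p^2 = 2·(1−p)/p = 100.000/75.338 = 1.3274
(1−p)/p = 1.3274/2 = 0.6637  ⇒  p = 1/(1 + 0.6637) = 0.6011
Ga-69: 60.11%, Ga-71: 39.89%.

39.89%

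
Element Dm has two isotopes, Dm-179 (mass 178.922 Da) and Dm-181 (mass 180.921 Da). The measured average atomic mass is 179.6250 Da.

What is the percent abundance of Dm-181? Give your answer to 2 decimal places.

35.17%

Let x be the fractional abundance of Dm-179; then Dm-181 has abundance 1 − x.
178.922·x + 180.921·(1 − x) = 179.6250
(178.922 − 180.921)·x = 179.6250 − 180.921
x = -1.2960 / -1.999 = 0.64832 → 64.83% Dm-179, 35.17% Dm-181.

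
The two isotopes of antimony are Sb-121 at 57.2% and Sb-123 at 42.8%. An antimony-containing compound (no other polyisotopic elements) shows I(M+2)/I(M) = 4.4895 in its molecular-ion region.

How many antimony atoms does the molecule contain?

6

The M+2/M ratio from n Sb atoms is n · q/p = n · 0.428/0.572.
n = 4.4895 × 0.572/0.428 = 6.00 ≈ 6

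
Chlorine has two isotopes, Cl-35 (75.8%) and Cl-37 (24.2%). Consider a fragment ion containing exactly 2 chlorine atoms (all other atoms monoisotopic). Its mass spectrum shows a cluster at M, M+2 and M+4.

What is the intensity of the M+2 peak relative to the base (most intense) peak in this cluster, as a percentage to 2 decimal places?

63.85%

(0.758 + 0.242)^2 gives M 0.5746, M+2 0.3669, M+4 0.0586; the largest is M.
P(M) = C(2,0) × 0.758^2 × 0.242^0 = 1 × 0.574564 × 1.0000 = 0.574564 (base)
P(M+2) = C(2,1) × 0.758^1 × 0.242^1 = 2 × 0.7580 × 0.2420 = 0.366872
Relative intensity = 0.366872 / 0.574564 × 100 = 63.85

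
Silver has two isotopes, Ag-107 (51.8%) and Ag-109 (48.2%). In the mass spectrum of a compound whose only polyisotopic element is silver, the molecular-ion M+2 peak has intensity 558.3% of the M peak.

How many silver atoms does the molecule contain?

6

With n Ag atoms, P(M+2)/P(M) = C(n,1)·p^(n−1)q / p^n = n·q/p = n · 0.482/0.518.
n = 5.583 × 0.518/0.482 = 6.00 ≈ 6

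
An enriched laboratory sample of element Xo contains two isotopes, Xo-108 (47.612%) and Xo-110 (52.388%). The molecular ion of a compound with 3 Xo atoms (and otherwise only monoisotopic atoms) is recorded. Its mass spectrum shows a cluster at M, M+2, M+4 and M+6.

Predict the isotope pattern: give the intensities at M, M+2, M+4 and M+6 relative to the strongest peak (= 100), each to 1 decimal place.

Expanding (0.47612 + 0.52388)^3:
P(M) = 0.47612^3 = 0.107932
P(M+2) = 3 × 0.47612^2 × 0.52388^1 = 0.356275
P(M+4) = 3 × 0.47612^1 × 0.52388^2 = 0.392014
P(M+6) = 0.52388^3 = 0.143779
The M+4 peak is largest (0.392014); scaling to 100 gives 27.5 : 90.9 : 100.0 : 36.7.

27.5 : 90.9 : 100.0 : 36.7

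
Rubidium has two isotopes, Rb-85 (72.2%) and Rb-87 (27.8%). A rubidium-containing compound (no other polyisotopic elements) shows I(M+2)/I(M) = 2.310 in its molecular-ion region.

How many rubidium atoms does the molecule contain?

The M+2/M ratio from n Rb atoms is n · q/p = n · 0.278/0.722.
n = 2.310 × 0.722/0.278 = 6.00 ≈ 6

6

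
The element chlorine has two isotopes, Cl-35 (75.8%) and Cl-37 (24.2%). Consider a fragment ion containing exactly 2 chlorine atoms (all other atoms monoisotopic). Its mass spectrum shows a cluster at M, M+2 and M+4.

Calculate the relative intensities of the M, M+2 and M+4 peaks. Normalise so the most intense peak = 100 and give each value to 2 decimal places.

100.00 : 63.85 : 10.19

Expanding (0.758 + 0.242)^2:
P(M) = 0.758^2 = 0.574564
P(M+2) = 2 × 0.758^1 × 0.242^1 = 0.366872
P(M+4) = 0.242^2 = 0.058564
The M peak is largest (0.574564); scaling to 100 gives 100.00 : 63.85 : 10.19.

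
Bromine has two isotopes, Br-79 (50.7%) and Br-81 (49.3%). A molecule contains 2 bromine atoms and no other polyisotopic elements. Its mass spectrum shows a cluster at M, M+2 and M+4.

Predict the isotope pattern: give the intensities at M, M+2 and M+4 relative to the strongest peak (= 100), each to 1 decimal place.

51.4 : 100.0 : 48.6

Expanding (0.507 + 0.493)^2:
P(M) = 0.507^2 = 0.257049
P(M+2) = 2 × 0.507^1 × 0.493^1 = 0.499902
P(M+4) = 0.493^2 = 0.243049
The M+2 peak is largest (0.499902); scaling to 100 gives 51.4 : 100.0 : 48.6.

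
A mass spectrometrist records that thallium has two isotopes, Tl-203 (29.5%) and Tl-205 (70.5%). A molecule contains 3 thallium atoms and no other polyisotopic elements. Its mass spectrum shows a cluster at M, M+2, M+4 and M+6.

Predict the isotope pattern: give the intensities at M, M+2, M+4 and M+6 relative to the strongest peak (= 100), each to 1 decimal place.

5.8 : 41.8 : 100.0 : 79.7

The 3 Tl atoms are independent, so intensities follow the terms of (0.295 + 0.705)^3.
P(M) = 0.295^3 = 0.025672
P(M+2) = 3 × 0.295^2 × 0.705^1 = 0.184058
P(M+4) = 3 × 0.295^1 × 0.705^2 = 0.439867
P(M+6) = 0.705^3 = 0.350403
The M+4 peak is largest (0.439867); scaling to 100 gives 5.8 : 41.8 : 100.0 : 79.7.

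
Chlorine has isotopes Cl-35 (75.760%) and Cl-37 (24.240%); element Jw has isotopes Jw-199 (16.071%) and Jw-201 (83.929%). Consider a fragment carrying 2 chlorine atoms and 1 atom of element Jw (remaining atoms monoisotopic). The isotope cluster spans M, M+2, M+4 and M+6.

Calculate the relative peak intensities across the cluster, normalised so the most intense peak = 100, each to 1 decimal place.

Chlorine pattern (n=2): 0.57395776 : 0.36728448 : 0.05875776
Element Jw pattern (n=1): 0.16071 : 0.83929
Convolve the two distributions (both contribute in 2-u steps):
  M: 0.57395776×0.16071 = 0.092241
  M+2: 0.57395776×0.83929 + 0.36728448×0.16071 = 0.540743
  M+4: 0.36728448×0.83929 + 0.05875776×0.16071 = 0.317701
  M+6: 0.05875776×0.83929 = 0.049315
Scale to base peak (0.540743) = 100: 17.1 : 100.0 : 58.8 : 9.1

17.1 : 100.0 : 58.8 : 9.1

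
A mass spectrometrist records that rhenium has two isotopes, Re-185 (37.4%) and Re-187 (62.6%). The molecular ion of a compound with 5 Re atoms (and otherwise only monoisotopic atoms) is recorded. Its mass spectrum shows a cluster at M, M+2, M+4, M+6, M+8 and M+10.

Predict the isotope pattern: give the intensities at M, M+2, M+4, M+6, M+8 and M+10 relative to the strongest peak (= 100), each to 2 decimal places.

Expanding (0.374 + 0.626)^5:
P(M) = 0.374^5 = 0.007317
P(M+2) = 5 × 0.374^4 × 0.626^1 = 0.061239
P(M+4) = 10 × 0.374^3 × 0.626^2 = 0.205005
P(M+6) = 10 × 0.374^2 × 0.626^3 = 0.343136
P(M+8) = 5 × 0.374^1 × 0.626^4 = 0.287170
P(M+10) = 0.626^5 = 0.096133
The M+6 peak is largest (0.343136); scaling to 100 gives 2.13 : 17.85 : 59.74 : 100.00 : 83.69 : 28.02.

2.13 : 17.85 : 59.74 : 100.00 : 83.69 : 28.02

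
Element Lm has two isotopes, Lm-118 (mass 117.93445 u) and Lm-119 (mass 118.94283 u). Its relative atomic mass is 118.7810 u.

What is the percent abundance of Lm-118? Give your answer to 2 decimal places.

16.05%

With x = fraction of Lm-118 (so Lm-119 is 1 − x):
117.93445·x + 118.94283·(1 − x) = 118.7810
(117.93445 − 118.94283)·x = 118.7810 − 118.94283
x = -0.16183 / -1.00838 = 0.16049 → 16.05% Lm-118, 83.95% Lm-119.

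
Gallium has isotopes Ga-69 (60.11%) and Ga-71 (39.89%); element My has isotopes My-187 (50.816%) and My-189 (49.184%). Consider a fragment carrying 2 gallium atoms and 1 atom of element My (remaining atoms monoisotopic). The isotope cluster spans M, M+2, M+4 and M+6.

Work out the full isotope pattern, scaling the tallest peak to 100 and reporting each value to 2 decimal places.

43.57 : 100.00 : 75.16 : 18.57

Gallium pattern (n=2): 0.36132121 : 0.47955758 : 0.15912121
Element My pattern (n=1): 0.50816 : 0.49184
Convolve the two distributions (both contribute in 2-u steps):
  M: 0.36132121×0.50816 = 0.183609
  M+2: 0.36132121×0.49184 + 0.47955758×0.50816 = 0.421404
  M+4: 0.47955758×0.49184 + 0.15912121×0.50816 = 0.316725
  M+6: 0.15912121×0.49184 = 0.078262
Scale to base peak (0.421404) = 100: 43.57 : 100.00 : 75.16 : 18.57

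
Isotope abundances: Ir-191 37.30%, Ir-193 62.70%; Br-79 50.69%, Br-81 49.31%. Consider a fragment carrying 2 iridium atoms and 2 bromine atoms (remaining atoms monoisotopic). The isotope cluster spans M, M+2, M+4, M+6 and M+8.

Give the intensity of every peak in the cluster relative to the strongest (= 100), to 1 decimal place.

Iridium pattern (n=2): 0.139129 : 0.467742 : 0.393129
Bromine pattern (n=2): 0.25694761 : 0.49990478 : 0.24314761
Convolve the two distributions (both contribute in 2-u steps):
  M: 0.139129×0.25694761 = 0.035749
  M+2: 0.139129×0.49990478 + 0.467742×0.25694761 = 0.189736
  M+4: 0.139129×0.24314761 + 0.467742×0.49990478 + 0.393129×0.25694761 = 0.368669
  M+6: 0.467742×0.24314761 + 0.393129×0.49990478 = 0.310257
  M+8: 0.393129×0.24314761 = 0.095588
Scale to base peak (0.368669) = 100: 9.7 : 51.5 : 100.0 : 84.2 : 25.9

9.7 : 51.5 : 100.0 : 84.2 : 25.9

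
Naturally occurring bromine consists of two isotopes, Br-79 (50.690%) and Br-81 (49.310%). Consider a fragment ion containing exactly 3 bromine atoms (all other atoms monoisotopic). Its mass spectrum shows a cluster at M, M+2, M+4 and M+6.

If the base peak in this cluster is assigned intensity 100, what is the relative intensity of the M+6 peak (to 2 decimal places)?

31.54

(0.50690 + 0.49310)^3 gives M 0.1302, M+2 0.3801, M+4 0.3698, M+6 0.1199; the largest is M+2.
P(M+2) = C(3,1) × 0.50690^2 × 0.49310^1 = 3 × 0.25694761 × 0.4931 = 0.380103 (base)
P(M+6) = C(3,3) × 0.50690^0 × 0.49310^3 = 1 × 1.0000 × 0.11989609 = 0.119896
Relative intensity = 0.119896 / 0.380103 × 100 = 31.54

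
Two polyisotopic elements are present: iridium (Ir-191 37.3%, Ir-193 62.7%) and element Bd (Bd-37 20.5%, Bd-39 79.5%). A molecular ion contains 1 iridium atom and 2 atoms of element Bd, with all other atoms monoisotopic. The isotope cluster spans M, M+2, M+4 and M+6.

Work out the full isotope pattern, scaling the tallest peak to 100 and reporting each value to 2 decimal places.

3.56 : 33.61 : 100.00 : 90.04

Iridium pattern (n=1): 0.3730 : 0.6270
Element Bd pattern (n=2): 0.042025 : 0.32595 : 0.632025
Convolve the two distributions (both contribute in 2-u steps):
  M: 0.3730×0.042025 = 0.015675
  M+2: 0.3730×0.32595 + 0.6270×0.042025 = 0.147929
  M+4: 0.3730×0.632025 + 0.6270×0.32595 = 0.440116
  M+6: 0.6270×0.632025 = 0.396280
Scale to base peak (0.440116) = 100: 3.56 : 33.61 : 100.00 : 90.04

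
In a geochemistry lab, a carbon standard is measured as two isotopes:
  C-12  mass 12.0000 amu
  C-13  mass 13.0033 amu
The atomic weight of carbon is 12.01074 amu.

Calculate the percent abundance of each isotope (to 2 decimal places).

Writing the weighted mean with unknown fraction x of C-12:
12.0000·x + 13.0033·(1 − x) = 12.01074
(12.0000 − 13.0033)·x = 12.01074 − 13.0033
x = -0.99256 / -1.0033 = 0.98930 → 98.93% C-12, 1.07% C-13.

C-12: 98.93%, C-13: 1.07%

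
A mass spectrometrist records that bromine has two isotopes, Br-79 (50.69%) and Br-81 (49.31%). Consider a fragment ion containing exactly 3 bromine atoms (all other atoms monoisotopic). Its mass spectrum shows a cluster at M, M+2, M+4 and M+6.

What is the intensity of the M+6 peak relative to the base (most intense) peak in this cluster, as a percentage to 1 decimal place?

31.5%

Binomial terms of (0.5069 + 0.4931)^3: M 0.1302, M+2 0.3801, M+4 0.3698, M+6 0.1199 → M+2 is the base peak.
P(M+2) = C(3,1) × 0.5069^2 × 0.4931^1 = 3 × 0.25694761 × 0.4931 = 0.380103 (base)
P(M+6) = C(3,3) × 0.5069^0 × 0.4931^3 = 1 × 1.0000 × 0.11989609 = 0.119896
Relative intensity = 0.119896 / 0.380103 × 100 = 31.5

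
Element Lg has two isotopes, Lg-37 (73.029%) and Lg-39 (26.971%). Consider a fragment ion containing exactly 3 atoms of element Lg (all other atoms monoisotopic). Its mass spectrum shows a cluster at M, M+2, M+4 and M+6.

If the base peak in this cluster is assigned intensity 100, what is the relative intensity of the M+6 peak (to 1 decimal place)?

Term probabilities: M 0.3895, M+2 0.4315, M+4 0.1594, M+6 0.0196. Base peak = M+2.
P(M+2) = C(3,1) × 0.73029^2 × 0.26971^1 = 3 × 0.53332348 × 0.26971 = 0.431528 (base)
P(M+6) = C(3,3) × 0.73029^0 × 0.26971^3 = 1 × 1.0000 × 0.01961965 = 0.019620
Relative intensity = 0.019620 / 0.431528 × 100 = 4.5

4.5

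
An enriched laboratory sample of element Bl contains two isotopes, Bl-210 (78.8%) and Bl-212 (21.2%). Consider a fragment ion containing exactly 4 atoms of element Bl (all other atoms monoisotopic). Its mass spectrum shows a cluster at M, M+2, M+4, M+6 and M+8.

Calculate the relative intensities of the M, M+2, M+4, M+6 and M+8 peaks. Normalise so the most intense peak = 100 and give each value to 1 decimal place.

The 4 Bl atoms are independent, so intensities follow the terms of (0.788 + 0.212)^4.
P(M) = 0.788^4 = 0.385571
P(M+2) = 4 × 0.788^3 × 0.212^1 = 0.414930
P(M+4) = 6 × 0.788^2 × 0.212^2 = 0.167446
P(M+6) = 4 × 0.788^1 × 0.212^3 = 0.030033
P(M+8) = 0.212^4 = 0.002020
The M+2 peak is largest (0.414930); scaling to 100 gives 92.9 : 100.0 : 40.4 : 7.2 : 0.5.

92.9 : 100.0 : 40.4 : 7.2 : 0.5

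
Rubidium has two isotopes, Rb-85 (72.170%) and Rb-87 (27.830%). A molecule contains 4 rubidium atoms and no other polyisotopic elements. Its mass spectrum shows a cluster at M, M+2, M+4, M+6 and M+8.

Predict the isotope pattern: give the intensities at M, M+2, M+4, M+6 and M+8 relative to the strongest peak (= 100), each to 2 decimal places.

Each Rb atom is independently Rb-85 (p = 0.72170) or Rb-87 (q = 0.27830); the cluster is the binomial expansion (p + q)^4.
P(M) = 0.72170^4 = 0.271286
P(M+2) = 4 × 0.72170^3 × 0.27830^1 = 0.418450
P(M+4) = 6 × 0.72170^2 × 0.27830^2 = 0.242042
P(M+6) = 4 × 0.72170^1 × 0.27830^3 = 0.062224
P(M+8) = 0.27830^4 = 0.005999
The M+2 peak is largest (0.418450); scaling to 100 gives 64.83 : 100.00 : 57.84 : 14.87 : 1.43.

64.83 : 100.00 : 57.84 : 14.87 : 1.43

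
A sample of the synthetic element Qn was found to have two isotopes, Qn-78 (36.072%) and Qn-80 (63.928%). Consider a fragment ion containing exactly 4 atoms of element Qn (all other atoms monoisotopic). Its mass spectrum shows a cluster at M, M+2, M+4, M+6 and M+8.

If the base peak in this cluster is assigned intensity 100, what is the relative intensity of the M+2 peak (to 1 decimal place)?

31.8

Binomial terms of (0.36072 + 0.63928)^4: M 0.0169, M+2 0.1200, M+4 0.3191, M+6 0.3770, M+8 0.1670 → M+6 is the base peak.
P(M+6) = C(4,3) × 0.36072^1 × 0.63928^3 = 4 × 0.36072 × 0.26126026 = 0.376967 (base)
P(M+2) = C(4,1) × 0.36072^3 × 0.63928^1 = 4 × 0.0469365 × 0.63928 = 0.120022
Relative intensity = 0.120022 / 0.376967 × 100 = 31.8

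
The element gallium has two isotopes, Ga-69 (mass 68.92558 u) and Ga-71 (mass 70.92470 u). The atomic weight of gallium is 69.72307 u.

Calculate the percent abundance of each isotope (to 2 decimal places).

Let x be the fractional abundance of Ga-69; then Ga-71 has abundance 1 − x.
68.92558·x + 70.92470·(1 − x) = 69.72307
(68.92558 − 70.92470)·x = 69.72307 − 70.92470
x = -1.20163 / -1.99912 = 0.60108 → 60.11% Ga-69, 39.89% Ga-71.

Ga-69: 60.11%, Ga-71: 39.89%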